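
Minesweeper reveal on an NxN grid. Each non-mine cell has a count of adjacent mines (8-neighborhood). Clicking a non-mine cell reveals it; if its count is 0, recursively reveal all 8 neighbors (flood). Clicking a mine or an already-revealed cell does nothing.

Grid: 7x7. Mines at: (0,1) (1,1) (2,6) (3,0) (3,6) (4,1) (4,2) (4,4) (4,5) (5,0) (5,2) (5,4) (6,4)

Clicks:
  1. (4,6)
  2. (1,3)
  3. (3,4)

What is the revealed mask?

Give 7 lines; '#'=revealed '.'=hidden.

Answer: ..#####
..#####
..####.
..####.
......#
.......
.......

Derivation:
Click 1 (4,6) count=2: revealed 1 new [(4,6)] -> total=1
Click 2 (1,3) count=0: revealed 18 new [(0,2) (0,3) (0,4) (0,5) (0,6) (1,2) (1,3) (1,4) (1,5) (1,6) (2,2) (2,3) (2,4) (2,5) (3,2) (3,3) (3,4) (3,5)] -> total=19
Click 3 (3,4) count=2: revealed 0 new [(none)] -> total=19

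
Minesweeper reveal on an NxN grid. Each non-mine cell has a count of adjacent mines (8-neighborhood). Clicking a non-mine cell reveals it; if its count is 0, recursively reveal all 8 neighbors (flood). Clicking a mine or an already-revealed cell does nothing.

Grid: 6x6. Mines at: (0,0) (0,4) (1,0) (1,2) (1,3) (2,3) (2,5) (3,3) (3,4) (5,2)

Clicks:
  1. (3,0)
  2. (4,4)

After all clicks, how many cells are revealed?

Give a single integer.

Click 1 (3,0) count=0: revealed 11 new [(2,0) (2,1) (2,2) (3,0) (3,1) (3,2) (4,0) (4,1) (4,2) (5,0) (5,1)] -> total=11
Click 2 (4,4) count=2: revealed 1 new [(4,4)] -> total=12

Answer: 12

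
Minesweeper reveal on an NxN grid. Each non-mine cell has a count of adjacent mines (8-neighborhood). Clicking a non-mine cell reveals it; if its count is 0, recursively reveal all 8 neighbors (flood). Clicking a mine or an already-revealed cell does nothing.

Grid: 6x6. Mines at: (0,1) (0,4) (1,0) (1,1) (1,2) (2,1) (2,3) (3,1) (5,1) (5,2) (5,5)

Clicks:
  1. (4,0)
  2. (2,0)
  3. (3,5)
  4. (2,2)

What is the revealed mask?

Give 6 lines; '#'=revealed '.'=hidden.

Click 1 (4,0) count=2: revealed 1 new [(4,0)] -> total=1
Click 2 (2,0) count=4: revealed 1 new [(2,0)] -> total=2
Click 3 (3,5) count=0: revealed 8 new [(1,4) (1,5) (2,4) (2,5) (3,4) (3,5) (4,4) (4,5)] -> total=10
Click 4 (2,2) count=5: revealed 1 new [(2,2)] -> total=11

Answer: ......
....##
#.#.##
....##
#...##
......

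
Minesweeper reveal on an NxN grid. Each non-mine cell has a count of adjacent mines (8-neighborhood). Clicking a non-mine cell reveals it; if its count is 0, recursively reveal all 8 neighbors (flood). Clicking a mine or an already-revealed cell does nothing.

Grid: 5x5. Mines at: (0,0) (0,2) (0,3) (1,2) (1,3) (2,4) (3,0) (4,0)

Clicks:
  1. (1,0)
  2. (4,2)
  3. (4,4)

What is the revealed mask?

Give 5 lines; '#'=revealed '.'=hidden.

Click 1 (1,0) count=1: revealed 1 new [(1,0)] -> total=1
Click 2 (4,2) count=0: revealed 11 new [(2,1) (2,2) (2,3) (3,1) (3,2) (3,3) (3,4) (4,1) (4,2) (4,3) (4,4)] -> total=12
Click 3 (4,4) count=0: revealed 0 new [(none)] -> total=12

Answer: .....
#....
.###.
.####
.####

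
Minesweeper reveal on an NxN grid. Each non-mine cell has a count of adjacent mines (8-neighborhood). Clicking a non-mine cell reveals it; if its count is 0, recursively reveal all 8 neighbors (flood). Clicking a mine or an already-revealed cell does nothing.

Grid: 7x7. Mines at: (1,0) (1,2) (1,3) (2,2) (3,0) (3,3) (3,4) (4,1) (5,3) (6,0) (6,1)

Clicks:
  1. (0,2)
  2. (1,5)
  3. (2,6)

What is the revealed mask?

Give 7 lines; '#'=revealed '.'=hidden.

Click 1 (0,2) count=2: revealed 1 new [(0,2)] -> total=1
Click 2 (1,5) count=0: revealed 20 new [(0,4) (0,5) (0,6) (1,4) (1,5) (1,6) (2,4) (2,5) (2,6) (3,5) (3,6) (4,4) (4,5) (4,6) (5,4) (5,5) (5,6) (6,4) (6,5) (6,6)] -> total=21
Click 3 (2,6) count=0: revealed 0 new [(none)] -> total=21

Answer: ..#.###
....###
....###
.....##
....###
....###
....###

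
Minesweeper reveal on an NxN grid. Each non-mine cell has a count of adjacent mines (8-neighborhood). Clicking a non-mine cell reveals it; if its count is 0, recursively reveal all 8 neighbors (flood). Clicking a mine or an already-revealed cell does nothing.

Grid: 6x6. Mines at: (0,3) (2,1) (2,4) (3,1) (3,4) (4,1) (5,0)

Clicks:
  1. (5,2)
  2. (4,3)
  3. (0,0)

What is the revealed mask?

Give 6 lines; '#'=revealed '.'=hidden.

Answer: ###...
###...
......
......
...#..
..#...

Derivation:
Click 1 (5,2) count=1: revealed 1 new [(5,2)] -> total=1
Click 2 (4,3) count=1: revealed 1 new [(4,3)] -> total=2
Click 3 (0,0) count=0: revealed 6 new [(0,0) (0,1) (0,2) (1,0) (1,1) (1,2)] -> total=8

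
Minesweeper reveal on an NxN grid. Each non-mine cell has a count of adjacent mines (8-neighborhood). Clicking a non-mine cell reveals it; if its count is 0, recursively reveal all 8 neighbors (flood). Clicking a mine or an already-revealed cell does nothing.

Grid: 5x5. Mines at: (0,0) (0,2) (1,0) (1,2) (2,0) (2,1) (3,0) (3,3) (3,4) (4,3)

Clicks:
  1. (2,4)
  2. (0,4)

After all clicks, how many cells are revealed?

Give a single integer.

Click 1 (2,4) count=2: revealed 1 new [(2,4)] -> total=1
Click 2 (0,4) count=0: revealed 5 new [(0,3) (0,4) (1,3) (1,4) (2,3)] -> total=6

Answer: 6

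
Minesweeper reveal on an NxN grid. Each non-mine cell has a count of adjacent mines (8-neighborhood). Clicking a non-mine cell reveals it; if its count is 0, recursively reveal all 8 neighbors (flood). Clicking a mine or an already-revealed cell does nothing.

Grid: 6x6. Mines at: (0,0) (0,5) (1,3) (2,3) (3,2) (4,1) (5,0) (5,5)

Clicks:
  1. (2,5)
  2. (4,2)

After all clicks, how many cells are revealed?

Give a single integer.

Click 1 (2,5) count=0: revealed 8 new [(1,4) (1,5) (2,4) (2,5) (3,4) (3,5) (4,4) (4,5)] -> total=8
Click 2 (4,2) count=2: revealed 1 new [(4,2)] -> total=9

Answer: 9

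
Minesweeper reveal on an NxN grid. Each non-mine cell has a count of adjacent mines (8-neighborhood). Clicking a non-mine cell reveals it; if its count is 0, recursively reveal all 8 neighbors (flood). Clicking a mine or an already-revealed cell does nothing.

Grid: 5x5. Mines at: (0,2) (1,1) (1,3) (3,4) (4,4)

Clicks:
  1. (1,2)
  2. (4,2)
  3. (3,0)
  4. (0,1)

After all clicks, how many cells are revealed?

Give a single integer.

Click 1 (1,2) count=3: revealed 1 new [(1,2)] -> total=1
Click 2 (4,2) count=0: revealed 12 new [(2,0) (2,1) (2,2) (2,3) (3,0) (3,1) (3,2) (3,3) (4,0) (4,1) (4,2) (4,3)] -> total=13
Click 3 (3,0) count=0: revealed 0 new [(none)] -> total=13
Click 4 (0,1) count=2: revealed 1 new [(0,1)] -> total=14

Answer: 14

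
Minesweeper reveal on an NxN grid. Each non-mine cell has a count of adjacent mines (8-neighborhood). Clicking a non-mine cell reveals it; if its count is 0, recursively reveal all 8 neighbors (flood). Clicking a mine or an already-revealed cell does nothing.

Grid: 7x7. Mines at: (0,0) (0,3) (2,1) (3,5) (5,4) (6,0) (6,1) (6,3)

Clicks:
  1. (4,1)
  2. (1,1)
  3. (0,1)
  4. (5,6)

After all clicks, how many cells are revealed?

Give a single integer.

Answer: 28

Derivation:
Click 1 (4,1) count=0: revealed 20 new [(1,2) (1,3) (1,4) (2,2) (2,3) (2,4) (3,0) (3,1) (3,2) (3,3) (3,4) (4,0) (4,1) (4,2) (4,3) (4,4) (5,0) (5,1) (5,2) (5,3)] -> total=20
Click 2 (1,1) count=2: revealed 1 new [(1,1)] -> total=21
Click 3 (0,1) count=1: revealed 1 new [(0,1)] -> total=22
Click 4 (5,6) count=0: revealed 6 new [(4,5) (4,6) (5,5) (5,6) (6,5) (6,6)] -> total=28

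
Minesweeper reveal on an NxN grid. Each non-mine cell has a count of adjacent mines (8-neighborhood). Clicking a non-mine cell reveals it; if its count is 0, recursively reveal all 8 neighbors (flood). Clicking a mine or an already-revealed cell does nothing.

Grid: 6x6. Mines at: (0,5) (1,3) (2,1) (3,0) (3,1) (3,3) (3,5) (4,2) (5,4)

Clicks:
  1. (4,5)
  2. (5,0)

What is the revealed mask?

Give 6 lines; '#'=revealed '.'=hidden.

Answer: ......
......
......
......
##...#
##....

Derivation:
Click 1 (4,5) count=2: revealed 1 new [(4,5)] -> total=1
Click 2 (5,0) count=0: revealed 4 new [(4,0) (4,1) (5,0) (5,1)] -> total=5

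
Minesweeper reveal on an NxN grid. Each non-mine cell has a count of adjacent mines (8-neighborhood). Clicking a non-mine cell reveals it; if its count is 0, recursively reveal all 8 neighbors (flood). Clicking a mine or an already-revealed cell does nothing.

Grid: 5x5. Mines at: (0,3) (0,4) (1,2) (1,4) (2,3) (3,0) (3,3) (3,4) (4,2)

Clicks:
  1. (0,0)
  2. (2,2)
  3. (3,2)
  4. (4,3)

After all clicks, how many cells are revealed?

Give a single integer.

Click 1 (0,0) count=0: revealed 6 new [(0,0) (0,1) (1,0) (1,1) (2,0) (2,1)] -> total=6
Click 2 (2,2) count=3: revealed 1 new [(2,2)] -> total=7
Click 3 (3,2) count=3: revealed 1 new [(3,2)] -> total=8
Click 4 (4,3) count=3: revealed 1 new [(4,3)] -> total=9

Answer: 9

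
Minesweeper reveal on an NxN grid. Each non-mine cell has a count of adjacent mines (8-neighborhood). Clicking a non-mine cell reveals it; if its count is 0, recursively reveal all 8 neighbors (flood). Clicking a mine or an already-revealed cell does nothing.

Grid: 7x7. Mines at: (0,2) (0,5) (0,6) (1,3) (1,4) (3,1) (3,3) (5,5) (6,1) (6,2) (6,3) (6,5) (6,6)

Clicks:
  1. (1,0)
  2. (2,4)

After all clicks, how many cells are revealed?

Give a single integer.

Click 1 (1,0) count=0: revealed 6 new [(0,0) (0,1) (1,0) (1,1) (2,0) (2,1)] -> total=6
Click 2 (2,4) count=3: revealed 1 new [(2,4)] -> total=7

Answer: 7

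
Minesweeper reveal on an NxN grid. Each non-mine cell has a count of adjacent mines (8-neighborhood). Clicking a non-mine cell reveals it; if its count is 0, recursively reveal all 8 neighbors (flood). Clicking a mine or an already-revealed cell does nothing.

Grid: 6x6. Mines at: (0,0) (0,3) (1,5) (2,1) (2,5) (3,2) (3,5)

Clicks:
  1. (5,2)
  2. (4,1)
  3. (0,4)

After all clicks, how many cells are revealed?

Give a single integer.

Click 1 (5,2) count=0: revealed 14 new [(3,0) (3,1) (4,0) (4,1) (4,2) (4,3) (4,4) (4,5) (5,0) (5,1) (5,2) (5,3) (5,4) (5,5)] -> total=14
Click 2 (4,1) count=1: revealed 0 new [(none)] -> total=14
Click 3 (0,4) count=2: revealed 1 new [(0,4)] -> total=15

Answer: 15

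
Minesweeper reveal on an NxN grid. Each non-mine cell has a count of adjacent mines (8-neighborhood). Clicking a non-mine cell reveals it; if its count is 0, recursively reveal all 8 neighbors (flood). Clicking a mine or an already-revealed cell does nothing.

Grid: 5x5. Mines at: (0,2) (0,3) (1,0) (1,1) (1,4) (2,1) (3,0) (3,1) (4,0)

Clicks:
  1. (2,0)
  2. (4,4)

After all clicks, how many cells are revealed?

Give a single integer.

Click 1 (2,0) count=5: revealed 1 new [(2,0)] -> total=1
Click 2 (4,4) count=0: revealed 9 new [(2,2) (2,3) (2,4) (3,2) (3,3) (3,4) (4,2) (4,3) (4,4)] -> total=10

Answer: 10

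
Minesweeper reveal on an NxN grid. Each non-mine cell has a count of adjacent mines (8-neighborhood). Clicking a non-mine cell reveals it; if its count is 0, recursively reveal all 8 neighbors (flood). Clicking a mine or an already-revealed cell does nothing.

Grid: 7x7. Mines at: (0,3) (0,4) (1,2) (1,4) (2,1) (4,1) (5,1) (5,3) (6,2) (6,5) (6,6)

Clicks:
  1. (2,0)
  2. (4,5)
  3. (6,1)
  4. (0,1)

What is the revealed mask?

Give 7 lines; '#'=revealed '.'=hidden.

Answer: .#...##
.....##
#.#####
..#####
..#####
....###
.#.....

Derivation:
Click 1 (2,0) count=1: revealed 1 new [(2,0)] -> total=1
Click 2 (4,5) count=0: revealed 22 new [(0,5) (0,6) (1,5) (1,6) (2,2) (2,3) (2,4) (2,5) (2,6) (3,2) (3,3) (3,4) (3,5) (3,6) (4,2) (4,3) (4,4) (4,5) (4,6) (5,4) (5,5) (5,6)] -> total=23
Click 3 (6,1) count=2: revealed 1 new [(6,1)] -> total=24
Click 4 (0,1) count=1: revealed 1 new [(0,1)] -> total=25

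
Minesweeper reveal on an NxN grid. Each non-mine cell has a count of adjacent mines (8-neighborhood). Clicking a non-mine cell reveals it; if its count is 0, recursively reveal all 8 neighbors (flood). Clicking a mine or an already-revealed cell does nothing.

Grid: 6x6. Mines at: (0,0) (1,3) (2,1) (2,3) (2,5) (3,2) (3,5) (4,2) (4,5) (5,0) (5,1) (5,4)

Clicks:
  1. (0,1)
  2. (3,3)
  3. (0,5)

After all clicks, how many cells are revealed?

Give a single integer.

Click 1 (0,1) count=1: revealed 1 new [(0,1)] -> total=1
Click 2 (3,3) count=3: revealed 1 new [(3,3)] -> total=2
Click 3 (0,5) count=0: revealed 4 new [(0,4) (0,5) (1,4) (1,5)] -> total=6

Answer: 6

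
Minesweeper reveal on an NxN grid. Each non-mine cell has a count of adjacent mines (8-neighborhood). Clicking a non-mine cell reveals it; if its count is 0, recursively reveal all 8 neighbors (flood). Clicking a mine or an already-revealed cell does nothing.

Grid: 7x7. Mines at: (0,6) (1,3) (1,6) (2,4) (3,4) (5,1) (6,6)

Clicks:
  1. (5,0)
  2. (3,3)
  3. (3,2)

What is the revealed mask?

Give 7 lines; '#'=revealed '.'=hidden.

Click 1 (5,0) count=1: revealed 1 new [(5,0)] -> total=1
Click 2 (3,3) count=2: revealed 1 new [(3,3)] -> total=2
Click 3 (3,2) count=0: revealed 17 new [(0,0) (0,1) (0,2) (1,0) (1,1) (1,2) (2,0) (2,1) (2,2) (2,3) (3,0) (3,1) (3,2) (4,0) (4,1) (4,2) (4,3)] -> total=19

Answer: ###....
###....
####...
####...
####...
#......
.......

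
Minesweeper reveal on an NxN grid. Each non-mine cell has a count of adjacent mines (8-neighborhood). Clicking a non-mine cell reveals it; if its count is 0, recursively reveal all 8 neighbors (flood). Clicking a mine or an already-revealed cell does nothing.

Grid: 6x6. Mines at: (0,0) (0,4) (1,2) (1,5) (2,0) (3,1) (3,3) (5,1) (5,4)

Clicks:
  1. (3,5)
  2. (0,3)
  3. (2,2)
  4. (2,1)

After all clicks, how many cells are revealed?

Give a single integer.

Answer: 9

Derivation:
Click 1 (3,5) count=0: revealed 6 new [(2,4) (2,5) (3,4) (3,5) (4,4) (4,5)] -> total=6
Click 2 (0,3) count=2: revealed 1 new [(0,3)] -> total=7
Click 3 (2,2) count=3: revealed 1 new [(2,2)] -> total=8
Click 4 (2,1) count=3: revealed 1 new [(2,1)] -> total=9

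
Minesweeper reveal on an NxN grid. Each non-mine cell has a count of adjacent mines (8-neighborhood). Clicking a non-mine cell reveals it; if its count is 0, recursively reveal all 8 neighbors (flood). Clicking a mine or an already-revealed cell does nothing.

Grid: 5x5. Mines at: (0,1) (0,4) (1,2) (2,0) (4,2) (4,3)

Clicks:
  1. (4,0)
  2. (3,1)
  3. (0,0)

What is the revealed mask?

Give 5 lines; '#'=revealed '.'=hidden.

Answer: #....
.....
.....
##...
##...

Derivation:
Click 1 (4,0) count=0: revealed 4 new [(3,0) (3,1) (4,0) (4,1)] -> total=4
Click 2 (3,1) count=2: revealed 0 new [(none)] -> total=4
Click 3 (0,0) count=1: revealed 1 new [(0,0)] -> total=5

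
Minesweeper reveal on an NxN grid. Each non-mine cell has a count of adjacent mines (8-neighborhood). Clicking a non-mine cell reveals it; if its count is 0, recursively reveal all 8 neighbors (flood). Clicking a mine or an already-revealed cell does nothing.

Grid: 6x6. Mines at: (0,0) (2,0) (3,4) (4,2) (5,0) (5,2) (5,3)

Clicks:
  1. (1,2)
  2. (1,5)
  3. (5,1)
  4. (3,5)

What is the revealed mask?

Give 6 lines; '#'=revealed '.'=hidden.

Click 1 (1,2) count=0: revealed 18 new [(0,1) (0,2) (0,3) (0,4) (0,5) (1,1) (1,2) (1,3) (1,4) (1,5) (2,1) (2,2) (2,3) (2,4) (2,5) (3,1) (3,2) (3,3)] -> total=18
Click 2 (1,5) count=0: revealed 0 new [(none)] -> total=18
Click 3 (5,1) count=3: revealed 1 new [(5,1)] -> total=19
Click 4 (3,5) count=1: revealed 1 new [(3,5)] -> total=20

Answer: .#####
.#####
.#####
.###.#
......
.#....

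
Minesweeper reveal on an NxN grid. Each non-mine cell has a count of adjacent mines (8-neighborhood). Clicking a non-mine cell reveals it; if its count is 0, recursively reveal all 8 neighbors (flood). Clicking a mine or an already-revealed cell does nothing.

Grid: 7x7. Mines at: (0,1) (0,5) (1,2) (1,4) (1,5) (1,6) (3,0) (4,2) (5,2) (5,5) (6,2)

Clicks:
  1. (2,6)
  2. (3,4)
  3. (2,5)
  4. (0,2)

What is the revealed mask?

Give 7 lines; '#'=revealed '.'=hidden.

Click 1 (2,6) count=2: revealed 1 new [(2,6)] -> total=1
Click 2 (3,4) count=0: revealed 11 new [(2,3) (2,4) (2,5) (3,3) (3,4) (3,5) (3,6) (4,3) (4,4) (4,5) (4,6)] -> total=12
Click 3 (2,5) count=3: revealed 0 new [(none)] -> total=12
Click 4 (0,2) count=2: revealed 1 new [(0,2)] -> total=13

Answer: ..#....
.......
...####
...####
...####
.......
.......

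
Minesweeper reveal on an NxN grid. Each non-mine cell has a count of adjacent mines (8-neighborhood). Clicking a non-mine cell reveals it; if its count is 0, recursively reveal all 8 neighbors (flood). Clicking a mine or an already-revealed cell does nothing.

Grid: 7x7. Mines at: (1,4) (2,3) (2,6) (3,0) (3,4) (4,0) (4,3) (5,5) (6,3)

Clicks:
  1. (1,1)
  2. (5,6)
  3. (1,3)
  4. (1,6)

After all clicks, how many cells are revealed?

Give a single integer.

Click 1 (1,1) count=0: revealed 11 new [(0,0) (0,1) (0,2) (0,3) (1,0) (1,1) (1,2) (1,3) (2,0) (2,1) (2,2)] -> total=11
Click 2 (5,6) count=1: revealed 1 new [(5,6)] -> total=12
Click 3 (1,3) count=2: revealed 0 new [(none)] -> total=12
Click 4 (1,6) count=1: revealed 1 new [(1,6)] -> total=13

Answer: 13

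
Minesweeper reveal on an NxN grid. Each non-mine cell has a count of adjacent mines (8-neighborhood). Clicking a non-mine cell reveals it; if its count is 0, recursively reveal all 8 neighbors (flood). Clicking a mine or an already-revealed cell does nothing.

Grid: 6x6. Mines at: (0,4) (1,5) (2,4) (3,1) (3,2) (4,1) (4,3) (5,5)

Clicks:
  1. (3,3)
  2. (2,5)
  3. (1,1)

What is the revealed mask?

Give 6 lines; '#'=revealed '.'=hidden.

Click 1 (3,3) count=3: revealed 1 new [(3,3)] -> total=1
Click 2 (2,5) count=2: revealed 1 new [(2,5)] -> total=2
Click 3 (1,1) count=0: revealed 12 new [(0,0) (0,1) (0,2) (0,3) (1,0) (1,1) (1,2) (1,3) (2,0) (2,1) (2,2) (2,3)] -> total=14

Answer: ####..
####..
####.#
...#..
......
......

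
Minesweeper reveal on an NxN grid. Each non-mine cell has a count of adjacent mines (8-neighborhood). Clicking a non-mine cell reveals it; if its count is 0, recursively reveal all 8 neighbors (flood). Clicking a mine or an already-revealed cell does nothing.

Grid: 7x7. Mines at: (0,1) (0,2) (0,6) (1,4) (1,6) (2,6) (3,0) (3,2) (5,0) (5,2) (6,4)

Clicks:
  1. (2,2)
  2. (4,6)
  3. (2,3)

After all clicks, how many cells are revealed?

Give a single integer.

Click 1 (2,2) count=1: revealed 1 new [(2,2)] -> total=1
Click 2 (4,6) count=0: revealed 17 new [(2,3) (2,4) (2,5) (3,3) (3,4) (3,5) (3,6) (4,3) (4,4) (4,5) (4,6) (5,3) (5,4) (5,5) (5,6) (6,5) (6,6)] -> total=18
Click 3 (2,3) count=2: revealed 0 new [(none)] -> total=18

Answer: 18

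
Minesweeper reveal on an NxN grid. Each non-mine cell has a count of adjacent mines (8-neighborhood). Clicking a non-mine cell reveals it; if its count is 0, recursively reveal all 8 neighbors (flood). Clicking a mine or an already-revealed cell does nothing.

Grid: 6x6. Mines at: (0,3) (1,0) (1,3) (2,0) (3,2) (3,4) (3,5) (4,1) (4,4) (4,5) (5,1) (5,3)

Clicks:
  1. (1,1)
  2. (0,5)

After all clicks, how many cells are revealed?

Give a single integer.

Answer: 7

Derivation:
Click 1 (1,1) count=2: revealed 1 new [(1,1)] -> total=1
Click 2 (0,5) count=0: revealed 6 new [(0,4) (0,5) (1,4) (1,5) (2,4) (2,5)] -> total=7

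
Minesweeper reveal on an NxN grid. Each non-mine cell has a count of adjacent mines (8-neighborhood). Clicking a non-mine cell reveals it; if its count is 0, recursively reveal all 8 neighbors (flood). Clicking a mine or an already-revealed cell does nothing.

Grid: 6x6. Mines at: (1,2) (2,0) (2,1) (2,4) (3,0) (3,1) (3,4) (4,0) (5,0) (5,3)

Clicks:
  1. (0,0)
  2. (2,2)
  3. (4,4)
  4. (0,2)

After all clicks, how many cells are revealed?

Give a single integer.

Click 1 (0,0) count=0: revealed 4 new [(0,0) (0,1) (1,0) (1,1)] -> total=4
Click 2 (2,2) count=3: revealed 1 new [(2,2)] -> total=5
Click 3 (4,4) count=2: revealed 1 new [(4,4)] -> total=6
Click 4 (0,2) count=1: revealed 1 new [(0,2)] -> total=7

Answer: 7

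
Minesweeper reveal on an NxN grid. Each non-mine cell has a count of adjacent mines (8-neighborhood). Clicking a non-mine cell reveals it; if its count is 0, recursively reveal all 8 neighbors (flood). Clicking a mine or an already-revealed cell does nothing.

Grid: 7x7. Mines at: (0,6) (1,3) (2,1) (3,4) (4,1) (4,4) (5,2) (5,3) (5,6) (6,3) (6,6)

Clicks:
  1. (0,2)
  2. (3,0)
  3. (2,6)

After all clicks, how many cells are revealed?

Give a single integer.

Click 1 (0,2) count=1: revealed 1 new [(0,2)] -> total=1
Click 2 (3,0) count=2: revealed 1 new [(3,0)] -> total=2
Click 3 (2,6) count=0: revealed 8 new [(1,5) (1,6) (2,5) (2,6) (3,5) (3,6) (4,5) (4,6)] -> total=10

Answer: 10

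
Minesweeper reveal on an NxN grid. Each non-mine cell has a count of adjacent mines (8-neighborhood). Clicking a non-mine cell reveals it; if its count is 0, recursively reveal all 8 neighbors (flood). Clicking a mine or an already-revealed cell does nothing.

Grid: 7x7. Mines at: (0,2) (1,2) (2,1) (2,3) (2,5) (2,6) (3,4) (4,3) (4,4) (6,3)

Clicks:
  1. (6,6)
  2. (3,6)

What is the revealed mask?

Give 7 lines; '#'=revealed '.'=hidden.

Answer: .......
.......
.......
.....##
.....##
....###
....###

Derivation:
Click 1 (6,6) count=0: revealed 10 new [(3,5) (3,6) (4,5) (4,6) (5,4) (5,5) (5,6) (6,4) (6,5) (6,6)] -> total=10
Click 2 (3,6) count=2: revealed 0 new [(none)] -> total=10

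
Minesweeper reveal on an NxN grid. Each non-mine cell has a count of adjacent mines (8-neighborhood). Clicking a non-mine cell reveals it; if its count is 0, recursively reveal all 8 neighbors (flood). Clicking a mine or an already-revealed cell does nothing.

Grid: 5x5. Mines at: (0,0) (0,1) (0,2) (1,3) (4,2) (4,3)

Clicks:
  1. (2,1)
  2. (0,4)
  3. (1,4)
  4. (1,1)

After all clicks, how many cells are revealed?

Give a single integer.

Answer: 13

Derivation:
Click 1 (2,1) count=0: revealed 11 new [(1,0) (1,1) (1,2) (2,0) (2,1) (2,2) (3,0) (3,1) (3,2) (4,0) (4,1)] -> total=11
Click 2 (0,4) count=1: revealed 1 new [(0,4)] -> total=12
Click 3 (1,4) count=1: revealed 1 new [(1,4)] -> total=13
Click 4 (1,1) count=3: revealed 0 new [(none)] -> total=13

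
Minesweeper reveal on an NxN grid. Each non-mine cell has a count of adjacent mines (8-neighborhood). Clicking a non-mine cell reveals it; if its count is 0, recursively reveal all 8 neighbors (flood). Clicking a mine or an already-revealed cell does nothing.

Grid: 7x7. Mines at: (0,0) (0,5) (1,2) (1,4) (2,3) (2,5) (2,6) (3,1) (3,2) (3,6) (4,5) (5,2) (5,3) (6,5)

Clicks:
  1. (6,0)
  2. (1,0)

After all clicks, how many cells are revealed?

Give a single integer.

Click 1 (6,0) count=0: revealed 6 new [(4,0) (4,1) (5,0) (5,1) (6,0) (6,1)] -> total=6
Click 2 (1,0) count=1: revealed 1 new [(1,0)] -> total=7

Answer: 7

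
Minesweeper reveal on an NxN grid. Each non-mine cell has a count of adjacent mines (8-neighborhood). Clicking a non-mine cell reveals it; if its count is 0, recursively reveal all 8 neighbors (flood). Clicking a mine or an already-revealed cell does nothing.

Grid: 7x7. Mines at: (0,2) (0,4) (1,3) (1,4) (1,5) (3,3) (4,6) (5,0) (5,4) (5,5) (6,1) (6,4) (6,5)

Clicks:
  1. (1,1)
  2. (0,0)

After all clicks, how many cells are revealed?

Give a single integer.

Answer: 14

Derivation:
Click 1 (1,1) count=1: revealed 1 new [(1,1)] -> total=1
Click 2 (0,0) count=0: revealed 13 new [(0,0) (0,1) (1,0) (1,2) (2,0) (2,1) (2,2) (3,0) (3,1) (3,2) (4,0) (4,1) (4,2)] -> total=14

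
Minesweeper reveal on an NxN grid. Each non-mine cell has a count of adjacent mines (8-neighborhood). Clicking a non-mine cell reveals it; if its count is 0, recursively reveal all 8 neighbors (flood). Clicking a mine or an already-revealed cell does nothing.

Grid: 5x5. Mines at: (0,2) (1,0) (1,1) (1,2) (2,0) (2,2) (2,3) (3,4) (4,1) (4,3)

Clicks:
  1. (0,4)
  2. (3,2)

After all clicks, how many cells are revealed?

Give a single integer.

Answer: 5

Derivation:
Click 1 (0,4) count=0: revealed 4 new [(0,3) (0,4) (1,3) (1,4)] -> total=4
Click 2 (3,2) count=4: revealed 1 new [(3,2)] -> total=5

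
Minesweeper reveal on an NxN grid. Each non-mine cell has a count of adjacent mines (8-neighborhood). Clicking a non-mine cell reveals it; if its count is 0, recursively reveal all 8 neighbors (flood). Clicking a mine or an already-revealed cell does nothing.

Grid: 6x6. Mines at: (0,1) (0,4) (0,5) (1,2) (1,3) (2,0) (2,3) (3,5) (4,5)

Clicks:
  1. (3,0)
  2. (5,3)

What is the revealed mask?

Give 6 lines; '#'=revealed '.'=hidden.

Click 1 (3,0) count=1: revealed 1 new [(3,0)] -> total=1
Click 2 (5,3) count=0: revealed 14 new [(3,1) (3,2) (3,3) (3,4) (4,0) (4,1) (4,2) (4,3) (4,4) (5,0) (5,1) (5,2) (5,3) (5,4)] -> total=15

Answer: ......
......
......
#####.
#####.
#####.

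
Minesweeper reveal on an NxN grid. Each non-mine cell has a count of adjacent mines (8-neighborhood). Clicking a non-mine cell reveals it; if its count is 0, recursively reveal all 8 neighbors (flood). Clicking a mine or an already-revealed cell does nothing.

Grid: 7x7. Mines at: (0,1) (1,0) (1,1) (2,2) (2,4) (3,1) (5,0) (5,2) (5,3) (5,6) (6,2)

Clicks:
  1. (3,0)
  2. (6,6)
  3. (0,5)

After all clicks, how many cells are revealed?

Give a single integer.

Answer: 18

Derivation:
Click 1 (3,0) count=1: revealed 1 new [(3,0)] -> total=1
Click 2 (6,6) count=1: revealed 1 new [(6,6)] -> total=2
Click 3 (0,5) count=0: revealed 16 new [(0,2) (0,3) (0,4) (0,5) (0,6) (1,2) (1,3) (1,4) (1,5) (1,6) (2,5) (2,6) (3,5) (3,6) (4,5) (4,6)] -> total=18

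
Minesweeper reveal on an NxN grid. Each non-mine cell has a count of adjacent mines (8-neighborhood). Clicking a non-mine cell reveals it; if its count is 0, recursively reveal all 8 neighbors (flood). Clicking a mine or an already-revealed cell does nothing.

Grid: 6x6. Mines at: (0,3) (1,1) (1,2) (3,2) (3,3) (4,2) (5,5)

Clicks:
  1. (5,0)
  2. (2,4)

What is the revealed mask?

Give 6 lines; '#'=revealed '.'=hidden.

Click 1 (5,0) count=0: revealed 8 new [(2,0) (2,1) (3,0) (3,1) (4,0) (4,1) (5,0) (5,1)] -> total=8
Click 2 (2,4) count=1: revealed 1 new [(2,4)] -> total=9

Answer: ......
......
##..#.
##....
##....
##....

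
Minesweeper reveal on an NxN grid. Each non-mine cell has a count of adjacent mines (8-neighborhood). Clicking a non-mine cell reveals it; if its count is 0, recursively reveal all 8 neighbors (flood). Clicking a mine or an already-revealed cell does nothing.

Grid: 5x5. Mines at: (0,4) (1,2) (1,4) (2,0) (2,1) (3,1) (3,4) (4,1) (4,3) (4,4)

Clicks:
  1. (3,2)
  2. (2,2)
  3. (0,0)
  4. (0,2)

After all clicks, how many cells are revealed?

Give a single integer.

Answer: 7

Derivation:
Click 1 (3,2) count=4: revealed 1 new [(3,2)] -> total=1
Click 2 (2,2) count=3: revealed 1 new [(2,2)] -> total=2
Click 3 (0,0) count=0: revealed 4 new [(0,0) (0,1) (1,0) (1,1)] -> total=6
Click 4 (0,2) count=1: revealed 1 new [(0,2)] -> total=7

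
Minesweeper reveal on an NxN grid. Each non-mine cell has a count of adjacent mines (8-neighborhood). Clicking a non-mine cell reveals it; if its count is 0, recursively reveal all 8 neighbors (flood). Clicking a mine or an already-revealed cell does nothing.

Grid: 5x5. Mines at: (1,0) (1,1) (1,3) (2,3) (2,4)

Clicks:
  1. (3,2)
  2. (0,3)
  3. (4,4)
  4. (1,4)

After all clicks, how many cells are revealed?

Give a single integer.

Answer: 15

Derivation:
Click 1 (3,2) count=1: revealed 1 new [(3,2)] -> total=1
Click 2 (0,3) count=1: revealed 1 new [(0,3)] -> total=2
Click 3 (4,4) count=0: revealed 12 new [(2,0) (2,1) (2,2) (3,0) (3,1) (3,3) (3,4) (4,0) (4,1) (4,2) (4,3) (4,4)] -> total=14
Click 4 (1,4) count=3: revealed 1 new [(1,4)] -> total=15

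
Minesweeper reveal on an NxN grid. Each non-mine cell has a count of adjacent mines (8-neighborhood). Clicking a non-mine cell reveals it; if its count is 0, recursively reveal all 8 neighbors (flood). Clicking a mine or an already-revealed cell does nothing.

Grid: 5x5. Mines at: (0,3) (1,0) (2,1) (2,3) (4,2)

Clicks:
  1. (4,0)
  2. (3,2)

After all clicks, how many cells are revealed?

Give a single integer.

Answer: 5

Derivation:
Click 1 (4,0) count=0: revealed 4 new [(3,0) (3,1) (4,0) (4,1)] -> total=4
Click 2 (3,2) count=3: revealed 1 new [(3,2)] -> total=5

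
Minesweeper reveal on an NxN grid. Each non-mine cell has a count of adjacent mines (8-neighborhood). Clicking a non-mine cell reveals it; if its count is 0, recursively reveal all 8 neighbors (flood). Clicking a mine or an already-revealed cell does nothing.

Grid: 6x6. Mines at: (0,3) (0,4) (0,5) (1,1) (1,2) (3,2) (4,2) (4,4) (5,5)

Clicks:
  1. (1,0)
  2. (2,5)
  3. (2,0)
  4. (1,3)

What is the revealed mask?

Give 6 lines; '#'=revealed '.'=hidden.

Click 1 (1,0) count=1: revealed 1 new [(1,0)] -> total=1
Click 2 (2,5) count=0: revealed 9 new [(1,3) (1,4) (1,5) (2,3) (2,4) (2,5) (3,3) (3,4) (3,5)] -> total=10
Click 3 (2,0) count=1: revealed 1 new [(2,0)] -> total=11
Click 4 (1,3) count=3: revealed 0 new [(none)] -> total=11

Answer: ......
#..###
#..###
...###
......
......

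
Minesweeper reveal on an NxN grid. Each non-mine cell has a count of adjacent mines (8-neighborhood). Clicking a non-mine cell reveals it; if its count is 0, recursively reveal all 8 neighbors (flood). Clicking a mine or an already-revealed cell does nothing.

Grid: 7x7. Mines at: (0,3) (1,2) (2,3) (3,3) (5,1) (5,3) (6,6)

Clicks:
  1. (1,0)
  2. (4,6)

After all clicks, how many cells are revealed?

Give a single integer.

Click 1 (1,0) count=0: revealed 13 new [(0,0) (0,1) (1,0) (1,1) (2,0) (2,1) (2,2) (3,0) (3,1) (3,2) (4,0) (4,1) (4,2)] -> total=13
Click 2 (4,6) count=0: revealed 18 new [(0,4) (0,5) (0,6) (1,4) (1,5) (1,6) (2,4) (2,5) (2,6) (3,4) (3,5) (3,6) (4,4) (4,5) (4,6) (5,4) (5,5) (5,6)] -> total=31

Answer: 31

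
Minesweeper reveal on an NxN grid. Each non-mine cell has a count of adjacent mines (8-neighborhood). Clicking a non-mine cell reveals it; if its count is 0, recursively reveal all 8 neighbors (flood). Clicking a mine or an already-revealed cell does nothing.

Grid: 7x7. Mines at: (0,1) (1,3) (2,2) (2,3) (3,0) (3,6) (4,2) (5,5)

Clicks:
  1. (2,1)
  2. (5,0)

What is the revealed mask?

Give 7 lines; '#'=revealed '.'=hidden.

Click 1 (2,1) count=2: revealed 1 new [(2,1)] -> total=1
Click 2 (5,0) count=0: revealed 12 new [(4,0) (4,1) (5,0) (5,1) (5,2) (5,3) (5,4) (6,0) (6,1) (6,2) (6,3) (6,4)] -> total=13

Answer: .......
.......
.#.....
.......
##.....
#####..
#####..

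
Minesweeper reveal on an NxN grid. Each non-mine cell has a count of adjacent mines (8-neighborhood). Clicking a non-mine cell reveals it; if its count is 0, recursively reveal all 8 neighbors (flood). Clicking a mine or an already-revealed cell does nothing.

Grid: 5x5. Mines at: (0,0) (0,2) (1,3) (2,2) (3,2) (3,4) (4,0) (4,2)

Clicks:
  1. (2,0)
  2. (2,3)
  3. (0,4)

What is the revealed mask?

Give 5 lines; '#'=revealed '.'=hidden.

Answer: ....#
##...
##.#.
##...
.....

Derivation:
Click 1 (2,0) count=0: revealed 6 new [(1,0) (1,1) (2,0) (2,1) (3,0) (3,1)] -> total=6
Click 2 (2,3) count=4: revealed 1 new [(2,3)] -> total=7
Click 3 (0,4) count=1: revealed 1 new [(0,4)] -> total=8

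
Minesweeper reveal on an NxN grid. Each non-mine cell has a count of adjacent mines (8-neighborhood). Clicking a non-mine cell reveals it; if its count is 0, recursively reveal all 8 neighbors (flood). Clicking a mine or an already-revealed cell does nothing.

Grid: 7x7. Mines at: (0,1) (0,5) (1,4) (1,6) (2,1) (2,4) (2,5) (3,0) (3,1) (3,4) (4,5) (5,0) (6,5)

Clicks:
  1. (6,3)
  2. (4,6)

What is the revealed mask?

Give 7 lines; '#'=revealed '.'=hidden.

Answer: .......
.......
.......
.......
.####.#
.####..
.####..

Derivation:
Click 1 (6,3) count=0: revealed 12 new [(4,1) (4,2) (4,3) (4,4) (5,1) (5,2) (5,3) (5,4) (6,1) (6,2) (6,3) (6,4)] -> total=12
Click 2 (4,6) count=1: revealed 1 new [(4,6)] -> total=13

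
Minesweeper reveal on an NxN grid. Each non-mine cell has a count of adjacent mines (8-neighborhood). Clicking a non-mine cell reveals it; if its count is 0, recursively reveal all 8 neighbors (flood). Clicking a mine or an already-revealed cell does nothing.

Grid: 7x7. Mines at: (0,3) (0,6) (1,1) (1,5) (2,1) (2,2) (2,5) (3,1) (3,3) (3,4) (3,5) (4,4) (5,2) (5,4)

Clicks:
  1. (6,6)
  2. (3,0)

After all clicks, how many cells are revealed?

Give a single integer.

Click 1 (6,6) count=0: revealed 6 new [(4,5) (4,6) (5,5) (5,6) (6,5) (6,6)] -> total=6
Click 2 (3,0) count=2: revealed 1 new [(3,0)] -> total=7

Answer: 7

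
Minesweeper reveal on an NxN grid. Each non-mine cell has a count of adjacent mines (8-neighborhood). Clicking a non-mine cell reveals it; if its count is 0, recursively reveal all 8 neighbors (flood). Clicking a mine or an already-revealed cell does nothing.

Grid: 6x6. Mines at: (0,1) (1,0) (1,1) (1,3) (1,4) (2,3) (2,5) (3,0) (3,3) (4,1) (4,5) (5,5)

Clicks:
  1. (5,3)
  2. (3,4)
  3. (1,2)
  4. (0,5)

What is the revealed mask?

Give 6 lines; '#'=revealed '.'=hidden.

Click 1 (5,3) count=0: revealed 6 new [(4,2) (4,3) (4,4) (5,2) (5,3) (5,4)] -> total=6
Click 2 (3,4) count=4: revealed 1 new [(3,4)] -> total=7
Click 3 (1,2) count=4: revealed 1 new [(1,2)] -> total=8
Click 4 (0,5) count=1: revealed 1 new [(0,5)] -> total=9

Answer: .....#
..#...
......
....#.
..###.
..###.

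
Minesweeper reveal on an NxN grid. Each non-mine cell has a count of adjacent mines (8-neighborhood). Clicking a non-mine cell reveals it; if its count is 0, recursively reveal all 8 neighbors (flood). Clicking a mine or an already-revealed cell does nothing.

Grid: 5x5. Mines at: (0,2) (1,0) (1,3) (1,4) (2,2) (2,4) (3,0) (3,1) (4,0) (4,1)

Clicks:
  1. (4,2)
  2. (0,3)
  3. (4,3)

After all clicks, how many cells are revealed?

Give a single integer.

Answer: 7

Derivation:
Click 1 (4,2) count=2: revealed 1 new [(4,2)] -> total=1
Click 2 (0,3) count=3: revealed 1 new [(0,3)] -> total=2
Click 3 (4,3) count=0: revealed 5 new [(3,2) (3,3) (3,4) (4,3) (4,4)] -> total=7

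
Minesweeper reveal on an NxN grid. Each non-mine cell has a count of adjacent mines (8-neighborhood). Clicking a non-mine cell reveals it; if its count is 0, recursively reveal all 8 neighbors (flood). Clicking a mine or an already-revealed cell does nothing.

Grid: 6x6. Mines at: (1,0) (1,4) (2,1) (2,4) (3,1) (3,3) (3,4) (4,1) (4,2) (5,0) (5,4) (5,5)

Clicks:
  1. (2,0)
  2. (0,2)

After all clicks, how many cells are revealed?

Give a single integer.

Answer: 7

Derivation:
Click 1 (2,0) count=3: revealed 1 new [(2,0)] -> total=1
Click 2 (0,2) count=0: revealed 6 new [(0,1) (0,2) (0,3) (1,1) (1,2) (1,3)] -> total=7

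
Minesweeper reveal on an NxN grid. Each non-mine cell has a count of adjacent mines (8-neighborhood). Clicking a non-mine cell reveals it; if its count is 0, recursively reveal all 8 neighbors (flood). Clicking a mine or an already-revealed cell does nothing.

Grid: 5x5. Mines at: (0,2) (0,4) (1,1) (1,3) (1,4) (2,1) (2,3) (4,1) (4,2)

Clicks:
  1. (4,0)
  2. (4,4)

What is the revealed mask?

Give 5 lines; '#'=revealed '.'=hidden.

Answer: .....
.....
.....
...##
#..##

Derivation:
Click 1 (4,0) count=1: revealed 1 new [(4,0)] -> total=1
Click 2 (4,4) count=0: revealed 4 new [(3,3) (3,4) (4,3) (4,4)] -> total=5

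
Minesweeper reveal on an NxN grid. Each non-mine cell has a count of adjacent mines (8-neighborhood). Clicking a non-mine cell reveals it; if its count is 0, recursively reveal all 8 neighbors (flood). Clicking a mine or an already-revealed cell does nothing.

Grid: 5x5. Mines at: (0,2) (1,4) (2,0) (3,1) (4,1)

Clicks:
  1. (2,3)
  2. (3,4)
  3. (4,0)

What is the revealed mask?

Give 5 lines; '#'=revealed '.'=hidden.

Answer: .....
.....
..###
..###
#.###

Derivation:
Click 1 (2,3) count=1: revealed 1 new [(2,3)] -> total=1
Click 2 (3,4) count=0: revealed 8 new [(2,2) (2,4) (3,2) (3,3) (3,4) (4,2) (4,3) (4,4)] -> total=9
Click 3 (4,0) count=2: revealed 1 new [(4,0)] -> total=10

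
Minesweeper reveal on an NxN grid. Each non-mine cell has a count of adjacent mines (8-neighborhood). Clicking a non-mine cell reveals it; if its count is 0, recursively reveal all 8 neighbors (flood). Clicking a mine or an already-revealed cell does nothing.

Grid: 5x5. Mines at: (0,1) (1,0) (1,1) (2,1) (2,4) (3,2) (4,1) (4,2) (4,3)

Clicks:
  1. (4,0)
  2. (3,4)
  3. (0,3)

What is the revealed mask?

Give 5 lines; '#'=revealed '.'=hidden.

Answer: ..###
..###
.....
....#
#....

Derivation:
Click 1 (4,0) count=1: revealed 1 new [(4,0)] -> total=1
Click 2 (3,4) count=2: revealed 1 new [(3,4)] -> total=2
Click 3 (0,3) count=0: revealed 6 new [(0,2) (0,3) (0,4) (1,2) (1,3) (1,4)] -> total=8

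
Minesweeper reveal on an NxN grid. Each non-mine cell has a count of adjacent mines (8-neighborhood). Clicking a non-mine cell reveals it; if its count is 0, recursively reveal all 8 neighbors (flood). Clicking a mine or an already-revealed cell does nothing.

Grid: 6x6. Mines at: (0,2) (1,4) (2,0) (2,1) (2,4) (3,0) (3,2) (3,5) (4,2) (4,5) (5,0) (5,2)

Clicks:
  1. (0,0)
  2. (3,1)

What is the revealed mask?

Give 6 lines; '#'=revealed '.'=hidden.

Click 1 (0,0) count=0: revealed 4 new [(0,0) (0,1) (1,0) (1,1)] -> total=4
Click 2 (3,1) count=5: revealed 1 new [(3,1)] -> total=5

Answer: ##....
##....
......
.#....
......
......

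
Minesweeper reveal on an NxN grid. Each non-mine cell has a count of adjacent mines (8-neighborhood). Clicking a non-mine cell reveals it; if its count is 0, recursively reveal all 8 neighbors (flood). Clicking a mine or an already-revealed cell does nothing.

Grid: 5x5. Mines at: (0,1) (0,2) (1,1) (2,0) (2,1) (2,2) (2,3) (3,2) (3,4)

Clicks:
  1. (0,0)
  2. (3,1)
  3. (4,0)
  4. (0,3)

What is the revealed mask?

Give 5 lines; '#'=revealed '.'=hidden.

Answer: #..#.
.....
.....
##...
##...

Derivation:
Click 1 (0,0) count=2: revealed 1 new [(0,0)] -> total=1
Click 2 (3,1) count=4: revealed 1 new [(3,1)] -> total=2
Click 3 (4,0) count=0: revealed 3 new [(3,0) (4,0) (4,1)] -> total=5
Click 4 (0,3) count=1: revealed 1 new [(0,3)] -> total=6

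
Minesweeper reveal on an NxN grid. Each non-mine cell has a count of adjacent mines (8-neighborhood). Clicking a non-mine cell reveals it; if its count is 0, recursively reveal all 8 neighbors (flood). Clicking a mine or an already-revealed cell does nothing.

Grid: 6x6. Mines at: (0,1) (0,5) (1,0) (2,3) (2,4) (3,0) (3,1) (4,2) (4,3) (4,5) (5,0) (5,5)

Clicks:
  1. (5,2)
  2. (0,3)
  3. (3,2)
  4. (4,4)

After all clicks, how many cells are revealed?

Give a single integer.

Click 1 (5,2) count=2: revealed 1 new [(5,2)] -> total=1
Click 2 (0,3) count=0: revealed 6 new [(0,2) (0,3) (0,4) (1,2) (1,3) (1,4)] -> total=7
Click 3 (3,2) count=4: revealed 1 new [(3,2)] -> total=8
Click 4 (4,4) count=3: revealed 1 new [(4,4)] -> total=9

Answer: 9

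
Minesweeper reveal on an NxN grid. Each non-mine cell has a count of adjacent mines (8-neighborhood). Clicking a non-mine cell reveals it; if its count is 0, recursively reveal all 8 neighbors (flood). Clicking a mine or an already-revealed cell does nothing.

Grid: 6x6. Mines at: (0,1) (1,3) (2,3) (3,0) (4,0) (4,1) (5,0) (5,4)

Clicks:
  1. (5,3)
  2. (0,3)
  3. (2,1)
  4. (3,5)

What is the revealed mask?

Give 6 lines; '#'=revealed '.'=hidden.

Click 1 (5,3) count=1: revealed 1 new [(5,3)] -> total=1
Click 2 (0,3) count=1: revealed 1 new [(0,3)] -> total=2
Click 3 (2,1) count=1: revealed 1 new [(2,1)] -> total=3
Click 4 (3,5) count=0: revealed 10 new [(0,4) (0,5) (1,4) (1,5) (2,4) (2,5) (3,4) (3,5) (4,4) (4,5)] -> total=13

Answer: ...###
....##
.#..##
....##
....##
...#..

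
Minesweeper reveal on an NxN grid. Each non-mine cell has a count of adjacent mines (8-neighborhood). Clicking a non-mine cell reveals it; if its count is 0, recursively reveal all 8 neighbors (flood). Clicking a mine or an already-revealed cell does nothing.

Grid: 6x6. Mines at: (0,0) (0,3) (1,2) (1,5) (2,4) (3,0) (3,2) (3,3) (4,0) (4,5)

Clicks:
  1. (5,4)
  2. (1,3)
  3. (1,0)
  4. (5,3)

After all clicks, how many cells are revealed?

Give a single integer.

Click 1 (5,4) count=1: revealed 1 new [(5,4)] -> total=1
Click 2 (1,3) count=3: revealed 1 new [(1,3)] -> total=2
Click 3 (1,0) count=1: revealed 1 new [(1,0)] -> total=3
Click 4 (5,3) count=0: revealed 7 new [(4,1) (4,2) (4,3) (4,4) (5,1) (5,2) (5,3)] -> total=10

Answer: 10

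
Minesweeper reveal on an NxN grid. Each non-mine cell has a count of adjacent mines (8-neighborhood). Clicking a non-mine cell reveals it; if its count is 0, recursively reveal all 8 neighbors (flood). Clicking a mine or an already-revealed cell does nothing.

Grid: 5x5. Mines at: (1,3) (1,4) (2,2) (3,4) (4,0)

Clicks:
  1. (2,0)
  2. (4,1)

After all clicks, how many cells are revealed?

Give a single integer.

Answer: 11

Derivation:
Click 1 (2,0) count=0: revealed 10 new [(0,0) (0,1) (0,2) (1,0) (1,1) (1,2) (2,0) (2,1) (3,0) (3,1)] -> total=10
Click 2 (4,1) count=1: revealed 1 new [(4,1)] -> total=11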